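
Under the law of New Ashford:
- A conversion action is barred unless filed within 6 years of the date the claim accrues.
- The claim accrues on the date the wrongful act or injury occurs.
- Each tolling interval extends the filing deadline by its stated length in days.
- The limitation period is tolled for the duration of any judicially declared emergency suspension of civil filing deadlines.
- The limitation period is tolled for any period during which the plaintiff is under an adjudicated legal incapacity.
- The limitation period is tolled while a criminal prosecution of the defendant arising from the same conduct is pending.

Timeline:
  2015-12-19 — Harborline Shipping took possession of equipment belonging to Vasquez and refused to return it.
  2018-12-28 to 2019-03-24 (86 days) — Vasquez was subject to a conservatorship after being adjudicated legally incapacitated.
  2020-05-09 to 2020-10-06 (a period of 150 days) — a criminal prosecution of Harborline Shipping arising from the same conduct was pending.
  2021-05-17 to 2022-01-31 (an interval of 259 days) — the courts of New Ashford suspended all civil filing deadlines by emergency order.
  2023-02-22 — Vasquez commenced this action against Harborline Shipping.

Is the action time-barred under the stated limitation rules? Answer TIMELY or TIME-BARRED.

TIMELY

The claim accrued on 2015-12-19, the date of the act.
Adding the 6 years base period to 2015-12-19 gives a deadline of 2021-12-19, before any tolling.
The plaintiff's legal incapacity from 2018-12-28 to 2019-03-24 tolled the period for 86 days, extending the deadline to 2022-03-15.
Because the pending criminal prosecution ran from 2020-05-09 to 2020-10-06, the deadline is extended by 150 days to 2022-08-12.
The period was tolled for 259 days by the emergency suspension of filing deadlines (2021-05-17 to 2022-01-31), pushing the deadline to 2023-04-28.
Filing on 2023-02-22 beat the 2023-04-28 deadline — the action is timely.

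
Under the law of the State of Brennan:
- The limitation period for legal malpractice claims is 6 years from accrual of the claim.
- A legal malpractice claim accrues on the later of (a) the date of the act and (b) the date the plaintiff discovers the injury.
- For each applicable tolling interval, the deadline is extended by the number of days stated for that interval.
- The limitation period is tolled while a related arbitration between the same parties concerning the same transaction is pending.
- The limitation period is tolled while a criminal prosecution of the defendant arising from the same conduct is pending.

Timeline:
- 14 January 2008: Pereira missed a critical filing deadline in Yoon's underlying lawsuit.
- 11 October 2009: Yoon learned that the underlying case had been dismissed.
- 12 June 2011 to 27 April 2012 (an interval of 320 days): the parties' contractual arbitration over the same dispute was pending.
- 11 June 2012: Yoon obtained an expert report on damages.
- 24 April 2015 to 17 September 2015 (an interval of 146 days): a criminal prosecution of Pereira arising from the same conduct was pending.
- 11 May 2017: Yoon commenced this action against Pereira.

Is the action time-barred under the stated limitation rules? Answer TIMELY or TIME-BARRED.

The claim accrued on 11 October 2009 — the later of the 14 January 2008 act and the 11 October 2009 discovery.
The untolled deadline — 6 years after 11 October 2009 — is 11 October 2015.
The pending related arbitration from 12 June 2011 to 27 April 2012 tolled the period for 320 days, extending the deadline to 26 August 2016.
Because the pending criminal prosecution ran from 24 April 2015 to 17 September 2015, the deadline is extended by 146 days to 19 January 2017.
None of the other events listed affects the running of the period under the stated rules.
The 11 May 2017 filing falls after the 19 January 2017 deadline; the claim is time-barred.

TIME-BARRED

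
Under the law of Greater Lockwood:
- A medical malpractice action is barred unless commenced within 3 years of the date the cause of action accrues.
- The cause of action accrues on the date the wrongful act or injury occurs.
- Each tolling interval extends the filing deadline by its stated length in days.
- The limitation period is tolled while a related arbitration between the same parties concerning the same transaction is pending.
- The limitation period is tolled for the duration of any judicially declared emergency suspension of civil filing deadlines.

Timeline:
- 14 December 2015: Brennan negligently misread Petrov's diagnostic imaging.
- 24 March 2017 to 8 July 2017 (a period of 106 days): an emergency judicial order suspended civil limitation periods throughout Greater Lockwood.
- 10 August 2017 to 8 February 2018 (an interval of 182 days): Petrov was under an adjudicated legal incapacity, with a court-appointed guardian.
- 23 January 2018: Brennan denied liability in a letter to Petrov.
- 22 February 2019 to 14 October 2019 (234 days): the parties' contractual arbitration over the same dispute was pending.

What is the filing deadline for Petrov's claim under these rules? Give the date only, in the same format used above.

19 November 2019

The cause of action accrued on 14 December 2015, the date of the act.
3 years from 14 December 2015 is 14 December 2018.
The emergency suspension of filing deadlines from 24 March 2017 to 8 July 2017 tolled the period for 106 days, extending the deadline to 30 March 2019.
Because the pending related arbitration ran from 22 February 2019 to 14 October 2019, the deadline is extended by 234 days to 19 November 2019.
The plaintiff's legal incapacity from 10 August 2017 to 8 February 2018 does not toll the period, because no stated rule makes the plaintiff's incapacity a tolling event.
Nothing else in the chronology tolls or restarts the period.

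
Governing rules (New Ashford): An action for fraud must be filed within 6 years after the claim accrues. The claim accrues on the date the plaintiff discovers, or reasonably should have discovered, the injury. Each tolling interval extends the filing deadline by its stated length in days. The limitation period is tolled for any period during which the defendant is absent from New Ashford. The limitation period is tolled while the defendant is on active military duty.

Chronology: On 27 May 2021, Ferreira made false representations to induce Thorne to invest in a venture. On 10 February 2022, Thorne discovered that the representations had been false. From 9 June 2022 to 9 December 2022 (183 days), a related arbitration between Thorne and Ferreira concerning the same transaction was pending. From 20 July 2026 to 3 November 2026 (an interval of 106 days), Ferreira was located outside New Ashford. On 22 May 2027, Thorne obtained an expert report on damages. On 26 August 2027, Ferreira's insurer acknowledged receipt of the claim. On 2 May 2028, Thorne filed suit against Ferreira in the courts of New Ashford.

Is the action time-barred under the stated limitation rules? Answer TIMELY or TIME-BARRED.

The claim did not accrue until Thorne discovered the injury on 10 February 2022; the 27 May 2021 act date does not start the clock under the stated rule.
Adding the 6 years base period to 10 February 2022 gives a deadline of 10 February 2028, before any tolling.
The period was tolled for 106 days by the defendant's absence from the jurisdiction (20 July 2026 to 3 November 2026), pushing the deadline to 26 May 2028.
Although a pending arbitration ran from 9 June 2022 to 9 December 2022, the stated rules do not make that a tolling event, so it is disregarded.
Nothing else in the chronology tolls or restarts the period.
Filing on 2 May 2028 beat the 26 May 2028 deadline — the action is timely.

TIMELY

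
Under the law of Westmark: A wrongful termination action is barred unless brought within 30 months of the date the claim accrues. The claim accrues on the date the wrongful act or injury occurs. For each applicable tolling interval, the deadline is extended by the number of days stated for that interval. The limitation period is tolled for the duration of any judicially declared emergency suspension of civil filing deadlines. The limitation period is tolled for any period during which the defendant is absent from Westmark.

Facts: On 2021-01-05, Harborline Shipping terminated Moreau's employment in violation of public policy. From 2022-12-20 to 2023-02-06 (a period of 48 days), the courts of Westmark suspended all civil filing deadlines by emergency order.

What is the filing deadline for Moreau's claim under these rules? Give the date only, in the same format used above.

2023-08-22

The claim accrued on 2021-01-05, the date of the act.
Adding the 30 months base period to 2021-01-05 gives a deadline of 2023-07-05, before any tolling.
Because the emergency suspension of filing deadlines ran from 2022-12-20 to 2023-02-06, the deadline is extended by 48 days to 2023-08-22.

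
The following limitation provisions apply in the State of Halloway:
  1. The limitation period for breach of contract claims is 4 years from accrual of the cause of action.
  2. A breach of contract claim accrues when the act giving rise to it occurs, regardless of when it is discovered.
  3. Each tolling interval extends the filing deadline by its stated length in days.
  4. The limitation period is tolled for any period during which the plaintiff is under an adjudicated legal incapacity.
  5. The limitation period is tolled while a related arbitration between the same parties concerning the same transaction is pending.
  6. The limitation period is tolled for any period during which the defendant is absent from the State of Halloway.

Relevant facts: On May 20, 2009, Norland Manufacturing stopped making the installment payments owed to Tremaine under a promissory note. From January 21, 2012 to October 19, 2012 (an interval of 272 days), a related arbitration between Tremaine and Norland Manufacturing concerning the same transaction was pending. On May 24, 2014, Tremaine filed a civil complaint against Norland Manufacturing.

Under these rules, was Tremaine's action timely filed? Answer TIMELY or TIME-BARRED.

The claim accrued on May 20, 2009, when the wrongful act occurred.
Adding the 4 years base period to May 20, 2009 gives a deadline of May 20, 2013, before any tolling.
Because the pending related arbitration ran from January 21, 2012 to October 19, 2012, the deadline is extended by 272 days to February 16, 2014.
Tremaine filed on May 24, 2014, after the February 16, 2014 deadline, so the action is time-barred.

TIME-BARRED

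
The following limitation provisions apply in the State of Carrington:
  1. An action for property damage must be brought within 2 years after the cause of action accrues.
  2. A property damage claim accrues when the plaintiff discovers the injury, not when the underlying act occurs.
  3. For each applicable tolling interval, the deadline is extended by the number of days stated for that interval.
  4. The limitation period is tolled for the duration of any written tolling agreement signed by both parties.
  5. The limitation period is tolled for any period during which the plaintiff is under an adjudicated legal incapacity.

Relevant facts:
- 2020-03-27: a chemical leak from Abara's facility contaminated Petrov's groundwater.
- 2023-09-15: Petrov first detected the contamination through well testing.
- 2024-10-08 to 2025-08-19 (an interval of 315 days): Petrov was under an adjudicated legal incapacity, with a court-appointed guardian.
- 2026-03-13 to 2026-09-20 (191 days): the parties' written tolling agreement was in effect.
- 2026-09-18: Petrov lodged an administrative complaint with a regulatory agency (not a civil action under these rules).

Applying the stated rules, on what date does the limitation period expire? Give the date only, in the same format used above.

2027-02-03

Under the discovery rule, the claim accrued on 2023-09-15, when Petrov discovered the injury — not on the 2020-03-27 date of the underlying act.
Adding the 2 years base period to 2023-09-15 gives a deadline of 2025-09-15, before any tolling.
Because the plaintiff's legal incapacity ran from 2024-10-08 to 2025-08-19, the deadline is extended by 315 days to 2026-07-27.
The period was tolled for 191 days by the written tolling agreement (2026-03-13 to 2026-09-20), pushing the deadline to 2027-02-03.
None of the other events listed affects the running of the period under the stated rules.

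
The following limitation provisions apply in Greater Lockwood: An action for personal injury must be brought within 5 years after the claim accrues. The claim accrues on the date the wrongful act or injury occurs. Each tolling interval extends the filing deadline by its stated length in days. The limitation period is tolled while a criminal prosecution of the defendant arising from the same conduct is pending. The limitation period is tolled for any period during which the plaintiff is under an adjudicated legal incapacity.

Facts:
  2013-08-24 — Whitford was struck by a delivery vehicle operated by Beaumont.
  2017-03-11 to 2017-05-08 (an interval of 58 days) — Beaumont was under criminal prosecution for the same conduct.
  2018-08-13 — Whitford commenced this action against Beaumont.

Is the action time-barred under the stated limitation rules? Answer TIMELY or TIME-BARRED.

TIMELY

The limitation period began to run on 2013-08-24.
Adding the 5 years base period to 2013-08-24 gives a deadline of 2018-08-24, before any tolling.
The period was tolled for 58 days by the pending criminal prosecution (2017-03-11 to 2017-05-08), pushing the deadline to 2018-10-21.
Whitford filed on 2018-08-13, before the 2018-10-21 deadline, so the action is timely.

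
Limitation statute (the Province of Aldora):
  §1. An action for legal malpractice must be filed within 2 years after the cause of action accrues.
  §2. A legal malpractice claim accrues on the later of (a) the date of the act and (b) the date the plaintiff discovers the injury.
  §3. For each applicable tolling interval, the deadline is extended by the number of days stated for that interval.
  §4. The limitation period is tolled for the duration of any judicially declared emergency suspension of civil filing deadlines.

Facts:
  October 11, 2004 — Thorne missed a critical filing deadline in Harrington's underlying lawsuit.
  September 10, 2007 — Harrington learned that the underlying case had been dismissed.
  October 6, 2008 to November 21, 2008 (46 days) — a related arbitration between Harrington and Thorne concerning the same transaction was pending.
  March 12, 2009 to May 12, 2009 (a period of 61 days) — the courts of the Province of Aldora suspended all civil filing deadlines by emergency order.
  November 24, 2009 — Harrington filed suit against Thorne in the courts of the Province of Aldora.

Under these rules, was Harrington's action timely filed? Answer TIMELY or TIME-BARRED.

TIME-BARRED

Because discovery on September 10, 2007 post-dates the October 11, 2004 act, accrual under the later-of rule falls on September 10, 2007.
2 years from September 10, 2007 is September 10, 2009.
The period was tolled for 61 days by the emergency suspension of filing deadlines (March 12, 2009 to May 12, 2009), pushing the deadline to November 10, 2009.
The pending related arbitration from October 6, 2008 to November 21, 2008 does not toll the period, because no stated rule makes a pending arbitration a tolling event.
The November 24, 2009 filing falls after the November 10, 2009 deadline; the claim is time-barred.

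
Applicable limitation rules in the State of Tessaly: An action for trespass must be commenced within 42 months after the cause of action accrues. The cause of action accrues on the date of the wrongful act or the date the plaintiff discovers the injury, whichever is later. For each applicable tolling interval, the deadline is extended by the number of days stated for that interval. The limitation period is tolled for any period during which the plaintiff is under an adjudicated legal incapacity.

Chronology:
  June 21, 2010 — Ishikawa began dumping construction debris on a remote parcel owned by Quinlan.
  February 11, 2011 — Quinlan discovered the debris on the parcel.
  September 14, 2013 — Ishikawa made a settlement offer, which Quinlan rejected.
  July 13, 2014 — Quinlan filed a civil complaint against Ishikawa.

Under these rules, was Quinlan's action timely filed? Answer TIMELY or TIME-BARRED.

Because discovery on February 11, 2011 post-dates the June 21, 2010 act, accrual under the later-of rule falls on February 11, 2011.
The untolled deadline — 42 months after February 11, 2011 — is August 11, 2014.
None of the other events listed affects the running of the period under the stated rules.
The July 13, 2014 filing precedes the August 11, 2014 deadline; the claim is timely.

TIMELY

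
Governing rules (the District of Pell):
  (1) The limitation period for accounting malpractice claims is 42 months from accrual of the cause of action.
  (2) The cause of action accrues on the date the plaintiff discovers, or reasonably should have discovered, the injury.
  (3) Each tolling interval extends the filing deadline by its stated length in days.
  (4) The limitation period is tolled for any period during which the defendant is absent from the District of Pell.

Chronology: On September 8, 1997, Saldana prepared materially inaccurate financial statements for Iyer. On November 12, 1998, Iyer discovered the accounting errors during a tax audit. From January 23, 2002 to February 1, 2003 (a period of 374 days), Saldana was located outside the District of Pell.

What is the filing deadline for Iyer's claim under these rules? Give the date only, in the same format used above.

May 21, 2003

Accrual is tied to discovery, so the period began on November 12, 1998 rather than on September 8, 1997 when the act occurred.
The untolled deadline — 42 months after November 12, 1998 — is May 12, 2002.
The defendant's absence from the jurisdiction from January 23, 2002 to February 1, 2003 tolled the period for 374 days, extending the deadline to May 21, 2003.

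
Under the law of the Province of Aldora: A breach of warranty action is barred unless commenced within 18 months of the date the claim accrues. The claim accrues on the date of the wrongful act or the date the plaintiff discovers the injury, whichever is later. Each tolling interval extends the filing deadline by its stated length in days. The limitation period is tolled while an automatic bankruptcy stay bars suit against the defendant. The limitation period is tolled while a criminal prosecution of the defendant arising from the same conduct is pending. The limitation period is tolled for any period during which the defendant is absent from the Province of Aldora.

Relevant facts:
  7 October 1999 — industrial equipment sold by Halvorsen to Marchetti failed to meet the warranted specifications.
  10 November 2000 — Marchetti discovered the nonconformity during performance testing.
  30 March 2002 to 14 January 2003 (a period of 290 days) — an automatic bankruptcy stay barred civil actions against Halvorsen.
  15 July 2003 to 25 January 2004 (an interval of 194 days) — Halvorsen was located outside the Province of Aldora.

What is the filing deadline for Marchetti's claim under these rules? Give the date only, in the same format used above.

24 February 2003

Because discovery on 10 November 2000 post-dates the 7 October 1999 act, accrual under the later-of rule falls on 10 November 2000.
The untolled deadline — 18 months after 10 November 2000 — is 10 May 2002.
The automatic bankruptcy stay from 30 March 2002 to 14 January 2003 tolled the period for 290 days, extending the deadline to 24 February 2003.
The defendant's absence from the jurisdiction from 15 July 2003 to 25 January 2004 began after the period had already run on 24 February 2003, so it has no tolling effect.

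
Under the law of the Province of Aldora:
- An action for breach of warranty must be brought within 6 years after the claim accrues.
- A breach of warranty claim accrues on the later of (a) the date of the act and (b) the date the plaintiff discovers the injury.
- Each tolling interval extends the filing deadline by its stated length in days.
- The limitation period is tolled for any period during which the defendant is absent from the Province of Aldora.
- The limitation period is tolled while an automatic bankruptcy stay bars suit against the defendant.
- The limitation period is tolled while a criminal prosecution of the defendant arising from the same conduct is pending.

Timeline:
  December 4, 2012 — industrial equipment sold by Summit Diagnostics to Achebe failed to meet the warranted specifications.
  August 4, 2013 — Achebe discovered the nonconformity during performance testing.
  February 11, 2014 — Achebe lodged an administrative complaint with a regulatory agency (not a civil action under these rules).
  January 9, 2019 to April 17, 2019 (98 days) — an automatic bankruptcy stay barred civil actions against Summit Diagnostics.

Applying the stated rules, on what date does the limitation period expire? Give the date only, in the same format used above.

The claim accrued on August 4, 2013 — the later of the December 4, 2012 act and the August 4, 2013 discovery.
The untolled deadline — 6 years after August 4, 2013 — is August 4, 2019.
Because the automatic bankruptcy stay ran from January 9, 2019 to April 17, 2019, the deadline is extended by 98 days to November 10, 2019.
The other events in the timeline have no effect on the limitation period under the stated rules.

November 10, 2019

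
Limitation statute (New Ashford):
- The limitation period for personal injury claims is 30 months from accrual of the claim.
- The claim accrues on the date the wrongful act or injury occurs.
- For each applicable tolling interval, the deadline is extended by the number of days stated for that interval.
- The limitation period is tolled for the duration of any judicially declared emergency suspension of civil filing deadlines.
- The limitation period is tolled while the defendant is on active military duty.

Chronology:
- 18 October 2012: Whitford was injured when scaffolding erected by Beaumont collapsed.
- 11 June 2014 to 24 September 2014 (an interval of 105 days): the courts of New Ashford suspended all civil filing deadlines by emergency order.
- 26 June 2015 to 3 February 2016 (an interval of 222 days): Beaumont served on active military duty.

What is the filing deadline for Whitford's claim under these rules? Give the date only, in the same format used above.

10 March 2016

The claim accrued on 18 October 2012, the date of the act.
The untolled deadline — 30 months after 18 October 2012 — is 18 April 2015.
The emergency suspension of filing deadlines from 11 June 2014 to 24 September 2014 tolled the period for 105 days, extending the deadline to 1 August 2015.
The period was tolled for 222 days by the defendant's active military service (26 June 2015 to 3 February 2016), pushing the deadline to 10 March 2016.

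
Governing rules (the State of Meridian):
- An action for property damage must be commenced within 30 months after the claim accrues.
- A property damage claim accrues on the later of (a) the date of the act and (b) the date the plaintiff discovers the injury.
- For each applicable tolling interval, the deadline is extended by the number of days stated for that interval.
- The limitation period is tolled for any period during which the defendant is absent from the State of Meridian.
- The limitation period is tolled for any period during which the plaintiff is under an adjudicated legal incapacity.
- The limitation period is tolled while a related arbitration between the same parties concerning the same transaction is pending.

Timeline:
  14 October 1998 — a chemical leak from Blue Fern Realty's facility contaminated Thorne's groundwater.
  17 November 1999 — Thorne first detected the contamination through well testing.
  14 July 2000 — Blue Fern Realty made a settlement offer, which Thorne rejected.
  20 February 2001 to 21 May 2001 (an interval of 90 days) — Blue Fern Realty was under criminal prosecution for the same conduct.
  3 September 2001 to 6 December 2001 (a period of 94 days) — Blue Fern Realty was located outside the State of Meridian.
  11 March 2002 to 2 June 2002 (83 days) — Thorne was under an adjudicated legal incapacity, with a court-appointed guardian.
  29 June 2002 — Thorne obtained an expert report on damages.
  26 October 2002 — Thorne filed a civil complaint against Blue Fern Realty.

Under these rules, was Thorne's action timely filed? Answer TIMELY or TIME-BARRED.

The claim accrued on 17 November 1999 — the later of the 14 October 1998 act and the 17 November 1999 discovery.
30 months from 17 November 1999 is 17 May 2002.
Because the defendant's absence from the jurisdiction ran from 3 September 2001 to 6 December 2001, the deadline is extended by 94 days to 19 August 2002.
The period was tolled for 83 days by the plaintiff's legal incapacity (11 March 2002 to 2 June 2002), pushing the deadline to 10 November 2002.
Although a criminal prosecution ran from 20 February 2001 to 21 May 2001, the stated rules do not make that a tolling event, so it is disregarded.
None of the other events listed affects the running of the period under the stated rules.
Filing on 26 October 2002 beat the 10 November 2002 deadline — the action is timely.

TIMELY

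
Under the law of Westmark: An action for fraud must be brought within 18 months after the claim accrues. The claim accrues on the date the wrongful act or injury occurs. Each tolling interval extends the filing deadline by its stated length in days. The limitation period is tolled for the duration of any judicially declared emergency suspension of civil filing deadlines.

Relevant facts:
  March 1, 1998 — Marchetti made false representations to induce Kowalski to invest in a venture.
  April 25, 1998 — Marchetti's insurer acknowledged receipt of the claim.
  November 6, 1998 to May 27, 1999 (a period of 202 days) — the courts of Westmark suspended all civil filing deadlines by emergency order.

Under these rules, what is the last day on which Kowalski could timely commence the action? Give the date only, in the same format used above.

March 21, 2000

The claim accrued on March 1, 1998, when the wrongful act occurred.
The untolled deadline — 18 months after March 1, 1998 — is September 1, 1999.
The emergency suspension of filing deadlines from November 6, 1998 to May 27, 1999 tolled the period for 202 days, extending the deadline to March 21, 2000.
None of the other events listed affects the running of the period under the stated rules.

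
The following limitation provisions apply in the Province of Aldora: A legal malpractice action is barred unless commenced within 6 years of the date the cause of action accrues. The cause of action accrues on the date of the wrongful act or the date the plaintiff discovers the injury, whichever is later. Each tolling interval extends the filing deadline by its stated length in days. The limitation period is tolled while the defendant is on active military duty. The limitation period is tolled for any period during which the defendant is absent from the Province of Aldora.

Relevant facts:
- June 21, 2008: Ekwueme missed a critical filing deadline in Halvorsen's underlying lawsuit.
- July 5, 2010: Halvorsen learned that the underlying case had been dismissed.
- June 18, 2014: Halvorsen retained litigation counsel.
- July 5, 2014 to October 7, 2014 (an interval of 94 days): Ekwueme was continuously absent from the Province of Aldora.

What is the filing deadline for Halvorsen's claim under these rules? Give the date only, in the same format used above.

Because discovery on July 5, 2010 post-dates the June 21, 2008 act, accrual under the later-of rule falls on July 5, 2010.
Adding the 6 years base period to July 5, 2010 gives a deadline of July 5, 2016, before any tolling.
Because the defendant's absence from the jurisdiction ran from July 5, 2014 to October 7, 2014, the deadline is extended by 94 days to October 7, 2016.
None of the other events listed affects the running of the period under the stated rules.

October 7, 2016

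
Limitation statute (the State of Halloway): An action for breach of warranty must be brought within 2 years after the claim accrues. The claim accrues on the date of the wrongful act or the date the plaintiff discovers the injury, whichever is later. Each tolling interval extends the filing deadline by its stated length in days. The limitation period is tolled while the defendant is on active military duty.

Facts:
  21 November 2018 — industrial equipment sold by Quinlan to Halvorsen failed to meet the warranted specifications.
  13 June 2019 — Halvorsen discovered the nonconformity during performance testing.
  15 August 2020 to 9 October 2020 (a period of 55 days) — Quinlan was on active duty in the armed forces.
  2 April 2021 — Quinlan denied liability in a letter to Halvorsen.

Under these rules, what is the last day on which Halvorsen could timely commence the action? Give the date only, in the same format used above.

7 August 2021

Taking the later of the act (21 November 2018) and discovery (13 June 2019), the claim accrued on 13 June 2019.
2 years from 13 June 2019 is 13 June 2021.
Because the defendant's active military service ran from 15 August 2020 to 9 October 2020, the deadline is extended by 55 days to 7 August 2021.
The other events in the timeline have no effect on the limitation period under the stated rules.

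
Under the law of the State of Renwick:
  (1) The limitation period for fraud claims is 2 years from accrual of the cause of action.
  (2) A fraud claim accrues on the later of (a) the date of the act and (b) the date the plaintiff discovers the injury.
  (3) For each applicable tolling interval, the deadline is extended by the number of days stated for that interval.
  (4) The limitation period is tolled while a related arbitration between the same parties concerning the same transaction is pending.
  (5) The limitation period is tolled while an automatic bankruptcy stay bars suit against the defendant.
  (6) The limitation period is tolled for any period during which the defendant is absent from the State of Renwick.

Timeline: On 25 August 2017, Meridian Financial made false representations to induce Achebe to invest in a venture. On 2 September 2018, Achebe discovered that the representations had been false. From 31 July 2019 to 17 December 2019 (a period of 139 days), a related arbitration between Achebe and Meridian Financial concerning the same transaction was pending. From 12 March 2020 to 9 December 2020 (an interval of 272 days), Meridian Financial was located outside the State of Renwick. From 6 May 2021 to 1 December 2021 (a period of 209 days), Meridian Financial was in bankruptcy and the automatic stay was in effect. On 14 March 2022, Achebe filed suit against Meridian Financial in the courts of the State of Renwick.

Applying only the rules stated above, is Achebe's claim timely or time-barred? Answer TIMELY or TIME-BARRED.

TIMELY

Taking the later of the act (25 August 2017) and discovery (2 September 2018), the claim accrued on 2 September 2018.
2 years from 2 September 2018 is 2 September 2020.
The pending related arbitration from 31 July 2019 to 17 December 2019 tolled the period for 139 days, extending the deadline to 19 January 2021.
The period was tolled for 272 days by the defendant's absence from the jurisdiction (12 March 2020 to 9 December 2020), pushing the deadline to 18 October 2021.
The period was tolled for 209 days by the automatic bankruptcy stay (6 May 2021 to 1 December 2021), pushing the deadline to 15 May 2022.
Achebe filed on 14 March 2022, before the 15 May 2022 deadline, so the action is timely.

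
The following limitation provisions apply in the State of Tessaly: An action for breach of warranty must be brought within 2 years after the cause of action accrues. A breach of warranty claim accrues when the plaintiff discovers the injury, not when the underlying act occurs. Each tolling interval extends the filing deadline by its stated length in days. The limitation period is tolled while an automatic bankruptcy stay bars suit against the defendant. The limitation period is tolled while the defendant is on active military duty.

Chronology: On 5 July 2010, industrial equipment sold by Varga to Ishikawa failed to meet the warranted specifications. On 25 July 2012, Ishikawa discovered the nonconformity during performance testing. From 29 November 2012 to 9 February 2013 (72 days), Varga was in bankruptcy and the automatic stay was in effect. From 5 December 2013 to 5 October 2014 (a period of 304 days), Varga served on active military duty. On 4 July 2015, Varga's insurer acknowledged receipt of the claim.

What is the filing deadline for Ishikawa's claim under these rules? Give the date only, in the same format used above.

5 August 2015

Accrual is tied to discovery, so the period began on 25 July 2012 rather than on 5 July 2010 when the act occurred.
The untolled deadline — 2 years after 25 July 2012 — is 25 July 2014.
The period was tolled for 72 days by the automatic bankruptcy stay (29 November 2012 to 9 February 2013), pushing the deadline to 5 October 2014.
The period was tolled for 304 days by the defendant's active military service (5 December 2013 to 5 October 2014), pushing the deadline to 5 August 2015.
Nothing else in the chronology tolls or restarts the period.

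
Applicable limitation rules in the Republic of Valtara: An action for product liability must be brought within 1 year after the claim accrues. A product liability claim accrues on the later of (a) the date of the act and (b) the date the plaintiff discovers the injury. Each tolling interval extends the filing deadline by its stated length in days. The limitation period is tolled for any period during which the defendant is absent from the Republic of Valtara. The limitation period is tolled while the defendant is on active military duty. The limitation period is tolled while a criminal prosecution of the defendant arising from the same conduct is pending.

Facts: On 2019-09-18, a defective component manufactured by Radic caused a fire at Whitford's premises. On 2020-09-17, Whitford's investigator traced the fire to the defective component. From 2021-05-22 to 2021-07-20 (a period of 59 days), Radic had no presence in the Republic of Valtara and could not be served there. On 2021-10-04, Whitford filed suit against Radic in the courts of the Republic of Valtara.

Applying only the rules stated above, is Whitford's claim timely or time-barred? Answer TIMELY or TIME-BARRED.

Taking the later of the act (2019-09-18) and discovery (2020-09-17), the claim accrued on 2020-09-17.
Adding the 1 year base period to 2020-09-17 gives a deadline of 2021-09-17, before any tolling.
The defendant's absence from the jurisdiction from 2021-05-22 to 2021-07-20 tolled the period for 59 days, extending the deadline to 2021-11-15.
Whitford filed on 2021-10-04, before the 2021-11-15 deadline, so the action is timely.

TIMELY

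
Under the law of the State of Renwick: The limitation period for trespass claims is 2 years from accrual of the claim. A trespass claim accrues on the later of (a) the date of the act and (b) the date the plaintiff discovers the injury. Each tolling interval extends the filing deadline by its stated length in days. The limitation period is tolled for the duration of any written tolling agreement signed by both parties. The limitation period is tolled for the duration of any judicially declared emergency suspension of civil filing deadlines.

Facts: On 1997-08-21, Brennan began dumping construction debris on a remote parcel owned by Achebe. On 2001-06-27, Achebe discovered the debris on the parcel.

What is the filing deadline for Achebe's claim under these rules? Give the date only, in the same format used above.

The claim accrued on 2001-06-27 — the later of the 1997-08-21 act and the 2001-06-27 discovery.
The untolled deadline — 2 years after 2001-06-27 — is 2003-06-27.

2003-06-27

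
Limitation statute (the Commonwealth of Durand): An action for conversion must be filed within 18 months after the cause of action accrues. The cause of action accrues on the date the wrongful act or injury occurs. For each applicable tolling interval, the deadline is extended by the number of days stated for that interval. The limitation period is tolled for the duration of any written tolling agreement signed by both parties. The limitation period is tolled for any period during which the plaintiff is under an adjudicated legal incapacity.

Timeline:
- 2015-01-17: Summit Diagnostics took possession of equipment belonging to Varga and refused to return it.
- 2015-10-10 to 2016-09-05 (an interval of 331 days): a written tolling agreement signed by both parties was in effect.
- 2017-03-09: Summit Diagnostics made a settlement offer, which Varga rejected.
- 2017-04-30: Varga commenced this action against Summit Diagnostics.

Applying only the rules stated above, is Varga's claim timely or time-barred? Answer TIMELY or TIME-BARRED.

TIMELY

The cause of action accrued on 2015-01-17, the date of the act.
18 months from 2015-01-17 is 2016-07-17.
The written tolling agreement from 2015-10-10 to 2016-09-05 tolled the period for 331 days, extending the deadline to 2017-06-13.
The other events in the timeline have no effect on the limitation period under the stated rules.
Filing on 2017-04-30 beat the 2017-06-13 deadline — the action is timely.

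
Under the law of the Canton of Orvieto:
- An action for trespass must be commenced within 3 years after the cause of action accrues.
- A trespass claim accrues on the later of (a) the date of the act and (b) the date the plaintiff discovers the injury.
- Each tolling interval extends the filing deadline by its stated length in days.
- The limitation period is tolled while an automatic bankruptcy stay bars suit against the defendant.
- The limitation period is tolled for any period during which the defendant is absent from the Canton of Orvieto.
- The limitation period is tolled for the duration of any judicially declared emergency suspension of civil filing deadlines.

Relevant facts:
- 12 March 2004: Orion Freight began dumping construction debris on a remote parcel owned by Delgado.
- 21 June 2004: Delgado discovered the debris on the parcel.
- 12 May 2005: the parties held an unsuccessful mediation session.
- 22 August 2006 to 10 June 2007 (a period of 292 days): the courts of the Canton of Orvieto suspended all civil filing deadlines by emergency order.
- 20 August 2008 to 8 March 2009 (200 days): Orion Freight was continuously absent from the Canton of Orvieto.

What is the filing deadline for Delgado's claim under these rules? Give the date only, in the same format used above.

Because discovery on 21 June 2004 post-dates the 12 March 2004 act, accrual under the later-of rule falls on 21 June 2004.
Adding the 3 years base period to 21 June 2004 gives a deadline of 21 June 2007, before any tolling.
The emergency suspension of filing deadlines from 22 August 2006 to 10 June 2007 tolled the period for 292 days, extending the deadline to 8 April 2008.
By the time the defendant's absence from the jurisdiction began on 20 August 2008, the limitation period had already expired on 8 April 2008; that interval cannot revive it.
The other events in the timeline have no effect on the limitation period under the stated rules.

8 April 2008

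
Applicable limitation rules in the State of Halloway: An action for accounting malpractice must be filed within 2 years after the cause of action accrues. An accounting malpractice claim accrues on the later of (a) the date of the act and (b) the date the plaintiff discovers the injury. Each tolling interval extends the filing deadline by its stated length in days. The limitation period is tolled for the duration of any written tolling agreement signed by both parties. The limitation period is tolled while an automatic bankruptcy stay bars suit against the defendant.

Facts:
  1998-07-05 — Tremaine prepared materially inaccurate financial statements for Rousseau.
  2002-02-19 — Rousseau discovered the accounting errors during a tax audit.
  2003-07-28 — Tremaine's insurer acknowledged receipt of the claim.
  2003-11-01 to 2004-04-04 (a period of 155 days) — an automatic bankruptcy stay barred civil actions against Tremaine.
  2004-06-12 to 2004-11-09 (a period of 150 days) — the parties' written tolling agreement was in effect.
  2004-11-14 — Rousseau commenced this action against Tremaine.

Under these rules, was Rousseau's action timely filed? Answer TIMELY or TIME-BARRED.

Because discovery on 2002-02-19 post-dates the 1998-07-05 act, accrual under the later-of rule falls on 2002-02-19.
Adding the 2 years base period to 2002-02-19 gives a deadline of 2004-02-19, before any tolling.
The period was tolled for 155 days by the automatic bankruptcy stay (2003-11-01 to 2004-04-04), pushing the deadline to 2004-07-23.
Because the written tolling agreement ran from 2004-06-12 to 2004-11-09, the deadline is extended by 150 days to 2004-12-20.
None of the other events listed affects the running of the period under the stated rules.
Filing on 2004-11-14 beat the 2004-12-20 deadline — the action is timely.

TIMELY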